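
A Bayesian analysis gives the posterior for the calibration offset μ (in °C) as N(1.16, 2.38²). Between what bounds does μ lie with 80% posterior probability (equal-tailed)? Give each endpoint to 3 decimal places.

The posterior is symmetric, so the 80% equal-tailed interval is μ = 1.16 ± z·2.38 with z = 1.282.
Half-width: 1.282 × 2.38 = 3.050.
1.16 − 3.050 = -1.890; 1.16 + 3.050 = 4.210.

[-1.890, 4.210]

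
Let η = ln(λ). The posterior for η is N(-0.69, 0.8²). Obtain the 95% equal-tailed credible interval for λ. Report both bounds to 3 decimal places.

On the log scale the 95% interval is -0.69 ± 1.960 × 0.8 = [-2.2580, 0.8780].
Exponentiate: [e^-2.2580, e^0.8780] = [0.105, 2.406].

[0.105, 2.406]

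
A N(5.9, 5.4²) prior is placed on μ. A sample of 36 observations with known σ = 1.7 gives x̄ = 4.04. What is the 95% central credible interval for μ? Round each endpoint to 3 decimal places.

Posterior precision = 1/5.4² + 36/1.7² = 0.0343 + 12.4567 = 12.4910, so posterior SD = 0.2829.
Posterior mean = (5.9/5.4² + 36·4.04/1.7²) / 12.4910 = 4.0451.
Interval: 4.0451 ± 1.960 × 0.2829 → [3.491, 4.600].

[3.491, 4.600]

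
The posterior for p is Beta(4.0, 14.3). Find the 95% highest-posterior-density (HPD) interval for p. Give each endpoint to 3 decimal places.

The posterior is unimodal and skewed, so the HPD interval has equal density at both endpoints and is the shortest 95% interval.
Solving f(0.052) = f(0.403) with F(0.403) − F(0.052) = 0.95 gives [0.052, 0.403].
For comparison, the equal-tailed interval is [0.067, 0.428]; the HPD is narrower and shifted toward the mode.

[0.052, 0.403]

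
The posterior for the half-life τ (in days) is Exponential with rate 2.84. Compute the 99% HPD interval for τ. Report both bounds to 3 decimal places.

The exponential density is strictly decreasing on [0, ∞), so the HPD interval is anchored at 0: [0, q] with P(τ ≤ q) = 0.99.
q = −ln(1 − 0.99) / 2.84 = 4.6052 / 2.84 = 1.622.

[0.000, 1.622]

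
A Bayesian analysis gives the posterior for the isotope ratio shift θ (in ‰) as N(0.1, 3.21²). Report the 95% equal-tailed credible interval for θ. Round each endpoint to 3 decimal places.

The posterior is symmetric, so the 95% equal-tailed interval is θ = 0.1 ± z·3.21 with z = 1.960.
Half-width: 1.960 × 3.21 = 6.291.
0.1 − 6.291 = -6.191; 0.1 + 6.291 = 6.391.

[-6.191, 6.391]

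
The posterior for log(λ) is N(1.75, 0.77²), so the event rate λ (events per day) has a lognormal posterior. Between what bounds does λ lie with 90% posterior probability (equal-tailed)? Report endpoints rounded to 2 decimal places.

[1.62, 20.42]

On the log scale the 90% interval is 1.75 ± 1.645 × 0.77 = [0.4835, 3.0165].
Exponentiate: [e^0.4835, e^3.0165] = [1.62, 20.42].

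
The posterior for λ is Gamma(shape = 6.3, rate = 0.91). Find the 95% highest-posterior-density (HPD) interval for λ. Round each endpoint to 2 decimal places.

[2.12, 12.40]

The posterior is unimodal and skewed, so the HPD interval has equal density at both endpoints and is the shortest 95% interval.
Solving f(2.12) = f(12.40) with F(12.40) − F(2.12) = 0.95 gives [2.12, 12.40].
For comparison, the equal-tailed interval is [2.62, 13.28]; the HPD is narrower and shifted toward the mode.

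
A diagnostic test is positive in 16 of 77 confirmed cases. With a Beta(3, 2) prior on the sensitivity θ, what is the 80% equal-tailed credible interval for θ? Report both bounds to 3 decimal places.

[0.174, 0.293]

Posterior: Beta(3+16, 2+61) = Beta(19, 63).
Equal-tailed 80% interval: the 0.1 and 0.9 quantiles of Beta(19, 63).
Posterior mean ≈ 0.232, SD ≈ 0.046; a Normal approximation gives roughly [0.172, 0.291].
Exact: F⁻¹(0.1) = 0.174; F⁻¹(0.9) = 0.293.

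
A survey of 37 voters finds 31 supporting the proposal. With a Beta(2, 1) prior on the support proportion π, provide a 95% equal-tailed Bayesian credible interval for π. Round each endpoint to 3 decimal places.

Posterior: Beta(2+31, 1+6) = Beta(33, 7).
Equal-tailed 95% interval: the 0.025 and 0.975 quantiles of Beta(33, 7).
Posterior mean ≈ 0.825, SD ≈ 0.059; a Normal approximation gives roughly [0.709, 0.941].
Exact: F⁻¹(0.025) = 0.695; F⁻¹(0.975) = 0.925.

[0.695, 0.925]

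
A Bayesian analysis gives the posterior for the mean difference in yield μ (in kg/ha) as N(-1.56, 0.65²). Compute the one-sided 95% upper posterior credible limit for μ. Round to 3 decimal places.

-0.491

Need U with P(μ ≤ U) = 0.95: U = -1.56 + z_{0.05}·0.65.
z = 1.645; U = -1.56 + 1.645 × 0.65 = -0.491.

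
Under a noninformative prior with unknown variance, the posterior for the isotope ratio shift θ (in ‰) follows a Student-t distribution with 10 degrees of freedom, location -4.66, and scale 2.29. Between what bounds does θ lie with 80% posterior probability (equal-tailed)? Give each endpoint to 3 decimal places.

The t_10 distribution is symmetric; the 80% interval is -4.66 ± t·2.29 with t_{0.9,10} = 1.372.
Half-width: 1.372 × 2.29 = 3.142.
-4.66 − 3.142 = -7.802; -4.66 + 3.142 = -1.518.

[-7.802, -1.518]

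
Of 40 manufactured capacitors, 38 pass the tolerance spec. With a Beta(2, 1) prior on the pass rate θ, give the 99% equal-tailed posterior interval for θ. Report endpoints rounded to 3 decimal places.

[0.797, 0.992]

Posterior: Beta(2+38, 1+2) = Beta(40, 3).
Equal-tailed 99% interval: the 0.005 and 0.995 quantiles of Beta(40, 3).
Posterior mean ≈ 0.930, SD ≈ 0.038; a Normal approximation gives roughly [0.831, 1.029].
Exact: F⁻¹(0.005) = 0.797; F⁻¹(0.995) = 0.992.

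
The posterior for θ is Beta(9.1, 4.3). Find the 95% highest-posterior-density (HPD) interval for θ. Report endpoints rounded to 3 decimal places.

[0.439, 0.905]

The posterior is unimodal and skewed, so the HPD interval has equal density at both endpoints and is the shortest 95% interval.
Solving f(0.439) = f(0.905) with F(0.905) − F(0.439) = 0.95 gives [0.439, 0.905].
For comparison, the equal-tailed interval is [0.418, 0.890]; the HPD is narrower and shifted toward the mode.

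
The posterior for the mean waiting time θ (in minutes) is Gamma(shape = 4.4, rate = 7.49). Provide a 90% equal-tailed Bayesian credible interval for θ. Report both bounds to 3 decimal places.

Posterior: Gamma(shape 4.4, rate 7.49).
Equal-tailed 90% interval: Gamma(4.4, 7.49) quantiles at 0.05 and 0.95.
Posterior mean ≈ 0.587, SD ≈ 0.280; a Normal approximation gives roughly [0.127, 1.048].
Exact: lower = 0.214; upper = 1.111.

[0.214, 1.111]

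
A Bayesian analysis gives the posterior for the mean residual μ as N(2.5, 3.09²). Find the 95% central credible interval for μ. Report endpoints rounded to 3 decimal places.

The posterior is symmetric, so the 95% equal-tailed interval is μ = 2.5 ± z·3.09 with z = 1.960.
Half-width: 1.960 × 3.09 = 6.056.
2.5 − 6.056 = -3.556; 2.5 + 6.056 = 8.556.

[-3.556, 8.556]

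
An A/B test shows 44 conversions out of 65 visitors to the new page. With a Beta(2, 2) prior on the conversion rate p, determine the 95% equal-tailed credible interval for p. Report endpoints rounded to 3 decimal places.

[0.552, 0.772]

Posterior: Beta(2+44, 2+21) = Beta(46, 23).
Equal-tailed 95% interval: the 0.025 and 0.975 quantiles of Beta(46, 23).
Posterior mean ≈ 0.667, SD ≈ 0.056; a Normal approximation gives roughly [0.556, 0.777].
Exact: F⁻¹(0.025) = 0.552; F⁻¹(0.975) = 0.772.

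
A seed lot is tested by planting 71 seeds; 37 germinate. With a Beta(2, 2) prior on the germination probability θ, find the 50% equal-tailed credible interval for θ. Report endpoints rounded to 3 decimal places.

Posterior: Beta(2+37, 2+34) = Beta(39, 36).
Equal-tailed 50% interval: the 0.25 and 0.75 quantiles of Beta(39, 36).
Posterior mean ≈ 0.520, SD ≈ 0.057; a Normal approximation gives roughly [0.481, 0.559].
Exact: F⁻¹(0.25) = 0.481; F⁻¹(0.75) = 0.559.

[0.481, 0.559]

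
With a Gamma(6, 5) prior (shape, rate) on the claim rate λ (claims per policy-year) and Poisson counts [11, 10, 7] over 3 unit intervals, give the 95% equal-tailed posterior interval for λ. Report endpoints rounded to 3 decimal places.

[2.943, 5.793]

Posterior: Gamma(6+28, 5+3) = Gamma(34, 8) (shape, rate).
Equal-tailed 95% interval: Gamma(34, 8) quantiles at 0.025 and 0.975.
Posterior mean ≈ 4.250, SD ≈ 0.729; a Normal approximation gives roughly [2.821, 5.679].
Exact: lower = 2.943; upper = 5.793.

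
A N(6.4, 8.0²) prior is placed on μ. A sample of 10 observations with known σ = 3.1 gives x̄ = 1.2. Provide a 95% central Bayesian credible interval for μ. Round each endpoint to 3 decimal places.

[-0.630, 3.184]

Posterior precision = 1/8.0² + 10/3.1² = 0.0156 + 1.0406 = 1.0562, so posterior SD = 0.9730.
Posterior mean = (6.4/8.0² + 10·1.2/3.1²) / 1.0562 = 1.2769.
Interval: 1.2769 ± 1.960 × 0.9730 → [-0.630, 3.184].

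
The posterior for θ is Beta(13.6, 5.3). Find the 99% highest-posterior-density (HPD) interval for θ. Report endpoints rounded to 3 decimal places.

[0.448, 0.936]

The posterior is unimodal and skewed, so the HPD interval has equal density at both endpoints and is the shortest 99% interval.
Solving f(0.448) = f(0.936) with F(0.936) − F(0.448) = 0.99 gives [0.448, 0.936].
For comparison, the equal-tailed interval is [0.431, 0.926]; the HPD is narrower and shifted toward the mode.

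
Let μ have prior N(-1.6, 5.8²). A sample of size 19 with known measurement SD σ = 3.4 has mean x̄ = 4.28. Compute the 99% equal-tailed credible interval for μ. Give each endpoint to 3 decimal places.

Posterior precision = 1/5.8² + 19/3.4² = 0.0297 + 1.6436 = 1.6733, so posterior SD = 0.7731.
Posterior mean = (-1.6/5.8² + 19·4.28/3.4²) / 1.6733 = 4.1755.
Interval: 4.1755 ± 2.576 × 0.7731 → [2.184, 6.167].

[2.184, 6.167]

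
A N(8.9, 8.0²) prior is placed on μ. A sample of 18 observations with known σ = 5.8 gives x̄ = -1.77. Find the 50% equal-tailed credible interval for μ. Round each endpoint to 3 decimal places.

[-2.376, -0.558]

Posterior precision = 1/8.0² + 18/5.8² = 0.0156 + 0.5351 = 0.5507, so posterior SD = 1.3475.
Posterior mean = (8.9/8.0² + 18·-1.77/5.8²) / 0.5507 = -1.4673.
Interval: -1.4673 ± 0.674 × 1.3475 → [-2.376, -0.558].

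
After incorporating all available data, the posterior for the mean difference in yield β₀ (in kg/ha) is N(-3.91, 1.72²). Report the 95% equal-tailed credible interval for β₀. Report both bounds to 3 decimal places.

[-7.281, -0.539]

The posterior is symmetric, so the 95% equal-tailed interval is β₀ = -3.91 ± z·1.72 with z = 1.960.
Half-width: 1.960 × 1.72 = 3.371.
-3.91 − 3.371 = -7.281; -3.91 + 3.371 = -0.539.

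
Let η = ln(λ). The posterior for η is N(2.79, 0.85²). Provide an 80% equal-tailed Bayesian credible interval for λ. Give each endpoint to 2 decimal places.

[5.48, 48.39]

On the log scale the 80% interval is 2.79 ± 1.282 × 0.85 = [1.7007, 3.8793].
Exponentiate: [e^1.7007, e^3.8793] = [5.48, 48.39].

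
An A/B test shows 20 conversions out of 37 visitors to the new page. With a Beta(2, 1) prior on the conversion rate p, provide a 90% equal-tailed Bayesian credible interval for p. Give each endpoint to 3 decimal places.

[0.421, 0.677]

Posterior: Beta(2+20, 1+17) = Beta(22, 18).
Equal-tailed 90% interval: the 0.05 and 0.95 quantiles of Beta(22, 18).
Posterior mean ≈ 0.550, SD ≈ 0.078; a Normal approximation gives roughly [0.422, 0.678].
Exact: F⁻¹(0.05) = 0.421; F⁻¹(0.95) = 0.677.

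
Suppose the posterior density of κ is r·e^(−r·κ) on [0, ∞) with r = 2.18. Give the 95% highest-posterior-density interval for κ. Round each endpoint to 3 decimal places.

[0.000, 1.374]

The exponential density is strictly decreasing on [0, ∞), so the HPD interval is anchored at 0: [0, q] with P(κ ≤ q) = 0.95.
q = −ln(1 − 0.95) / 2.18 = 2.9957 / 2.18 = 1.374.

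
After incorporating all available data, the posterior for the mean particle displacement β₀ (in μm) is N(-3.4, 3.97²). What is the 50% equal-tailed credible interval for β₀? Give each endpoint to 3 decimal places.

The posterior is symmetric, so the 50% equal-tailed interval is β₀ = -3.4 ± z·3.97 with z = 0.674.
Half-width: 0.674 × 3.97 = 2.678.
-3.4 − 2.678 = -6.078; -3.4 + 2.678 = -0.722.

[-6.078, -0.722]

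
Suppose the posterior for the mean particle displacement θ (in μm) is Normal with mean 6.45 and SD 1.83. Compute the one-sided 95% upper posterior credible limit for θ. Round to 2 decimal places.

Need U with P(θ ≤ U) = 0.95: U = 6.45 + z_{0.05}·1.83.
z = 1.645; U = 6.45 + 1.645 × 1.83 = 9.46.

9.46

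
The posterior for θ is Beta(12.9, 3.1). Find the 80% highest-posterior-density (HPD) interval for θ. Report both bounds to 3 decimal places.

[0.708, 0.942]

The posterior is unimodal and skewed, so the HPD interval has equal density at both endpoints and is the shortest 80% interval.
Solving f(0.708) = f(0.942) with F(0.942) − F(0.708) = 0.80 gives [0.708, 0.942].
For comparison, the equal-tailed interval is [0.675, 0.920]; the HPD is narrower and shifted toward the mode.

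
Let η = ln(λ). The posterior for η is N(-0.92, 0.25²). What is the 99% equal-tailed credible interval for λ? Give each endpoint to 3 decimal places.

On the log scale the 99% interval is -0.92 ± 2.576 × 0.25 = [-1.5640, -0.2760].
Exponentiate: [e^-1.5640, e^-0.2760] = [0.209, 0.759].

[0.209, 0.759]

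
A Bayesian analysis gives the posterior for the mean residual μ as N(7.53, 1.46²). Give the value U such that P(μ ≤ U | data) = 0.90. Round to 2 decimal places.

9.40

Need U with P(μ ≤ U) = 0.90: U = 7.53 + z_{0.1}·1.46.
z = 1.282; U = 7.53 + 1.282 × 1.46 = 9.40.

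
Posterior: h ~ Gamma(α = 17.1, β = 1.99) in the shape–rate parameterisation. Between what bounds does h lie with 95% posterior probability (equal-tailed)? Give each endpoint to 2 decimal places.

Posterior: Gamma(shape 17.1, rate 1.99).
Equal-tailed 95% interval: Gamma(17.1, 1.99) quantiles at 0.025 and 0.975.
Posterior mean ≈ 8.59, SD ≈ 2.08; a Normal approximation gives roughly [4.52, 12.67].
Exact: lower = 5.01; upper = 13.12.

[5.01, 13.12]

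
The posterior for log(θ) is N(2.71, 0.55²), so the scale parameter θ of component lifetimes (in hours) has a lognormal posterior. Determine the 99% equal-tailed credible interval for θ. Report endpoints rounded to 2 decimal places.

[3.64, 61.97]

On the log scale the 99% interval is 2.71 ± 2.576 × 0.55 = [1.2933, 4.1267].
Exponentiate: [e^1.2933, e^4.1267] = [3.64, 61.97].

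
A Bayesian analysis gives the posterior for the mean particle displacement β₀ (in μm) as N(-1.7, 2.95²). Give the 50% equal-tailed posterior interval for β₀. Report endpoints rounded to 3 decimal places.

[-3.690, 0.290]

The posterior is symmetric, so the 50% equal-tailed interval is β₀ = -1.7 ± z·2.95 with z = 0.674.
Half-width: 0.674 × 2.95 = 1.990.
-1.7 − 1.990 = -3.690; -1.7 + 1.990 = 0.290.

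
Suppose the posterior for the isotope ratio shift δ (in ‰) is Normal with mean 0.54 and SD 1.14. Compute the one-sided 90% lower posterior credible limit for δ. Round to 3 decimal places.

Need L with P(δ ≥ L) = 0.90: L = 0.54 − z_{0.1}·1.14.
z = 1.282; L = 0.54 − 1.282 × 1.14 = -0.921.

-0.921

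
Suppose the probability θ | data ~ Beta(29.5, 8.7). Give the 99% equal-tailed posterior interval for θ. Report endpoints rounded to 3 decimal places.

[0.578, 0.915]

Posterior: Beta(29.5, 8.7).
Equal-tailed 99% interval: the 0.005 and 0.995 quantiles of Beta(29.5, 8.7).
Posterior mean ≈ 0.772, SD ≈ 0.067; a Normal approximation gives roughly [0.600, 0.945].
Exact: F⁻¹(0.005) = 0.578; F⁻¹(0.995) = 0.915.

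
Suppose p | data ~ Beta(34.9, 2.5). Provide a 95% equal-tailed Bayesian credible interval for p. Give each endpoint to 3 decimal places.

Posterior: Beta(34.9, 2.5).
Equal-tailed 95% interval: the 0.025 and 0.975 quantiles of Beta(34.9, 2.5).
Posterior mean ≈ 0.933, SD ≈ 0.040; a Normal approximation gives roughly [0.854, 1.012].
Exact: F⁻¹(0.025) = 0.835; F⁻¹(0.975) = 0.988.

[0.835, 0.988]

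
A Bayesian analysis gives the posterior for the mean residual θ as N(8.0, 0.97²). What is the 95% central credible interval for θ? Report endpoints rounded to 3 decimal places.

[6.099, 9.901]

The posterior is symmetric, so the 95% equal-tailed interval is θ = 8.0 ± z·0.97 with z = 1.960.
Half-width: 1.960 × 0.97 = 1.901.
8.0 − 1.901 = 6.099; 8.0 + 1.901 = 9.901.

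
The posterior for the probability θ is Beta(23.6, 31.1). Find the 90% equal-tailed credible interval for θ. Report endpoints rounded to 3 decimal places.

Posterior: Beta(23.6, 31.1).
Equal-tailed 90% interval: the 0.05 and 0.95 quantiles of Beta(23.6, 31.1).
Posterior mean ≈ 0.431, SD ≈ 0.066; a Normal approximation gives roughly [0.322, 0.541].
Exact: F⁻¹(0.05) = 0.324; F⁻¹(0.95) = 0.542.

[0.324, 0.542]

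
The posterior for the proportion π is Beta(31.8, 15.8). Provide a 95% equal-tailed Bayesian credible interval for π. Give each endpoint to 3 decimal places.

Posterior: Beta(31.8, 15.8).
Equal-tailed 95% interval: the 0.025 and 0.975 quantiles of Beta(31.8, 15.8).
Posterior mean ≈ 0.668, SD ≈ 0.068; a Normal approximation gives roughly [0.536, 0.800].
Exact: F⁻¹(0.025) = 0.530; F⁻¹(0.975) = 0.793.

[0.530, 0.793]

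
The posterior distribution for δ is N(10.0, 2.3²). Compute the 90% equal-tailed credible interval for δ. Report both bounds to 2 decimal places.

The posterior is symmetric, so the 90% equal-tailed interval is δ = 10.0 ± z·2.3 with z = 1.645.
Half-width: 1.645 × 2.3 = 3.78.
10.0 − 3.78 = 6.22; 10.0 + 3.78 = 13.78.

[6.22, 13.78]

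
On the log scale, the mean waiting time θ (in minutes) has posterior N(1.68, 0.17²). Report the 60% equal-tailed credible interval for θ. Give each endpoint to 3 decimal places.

On the log scale the 60% interval is 1.68 ± 0.842 × 0.17 = [1.5369, 1.8231].
Exponentiate: [e^1.5369, e^1.8231] = [4.650, 6.191].

[4.650, 6.191]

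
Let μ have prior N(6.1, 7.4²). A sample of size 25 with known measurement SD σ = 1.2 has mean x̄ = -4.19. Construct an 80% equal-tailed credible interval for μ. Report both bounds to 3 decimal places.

[-4.487, -3.872]

Posterior precision = 1/7.4² + 25/1.2² = 0.0183 + 17.3611 = 17.3794, so posterior SD = 0.2399.
Posterior mean = (6.1/7.4² + 25·-4.19/1.2²) / 17.3794 = -4.1792.
Interval: -4.1792 ± 1.282 × 0.2399 → [-4.487, -3.872].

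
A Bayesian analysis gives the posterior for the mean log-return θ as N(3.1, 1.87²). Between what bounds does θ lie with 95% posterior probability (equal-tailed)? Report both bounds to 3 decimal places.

[-0.565, 6.765]

The posterior is symmetric, so the 95% equal-tailed interval is θ = 3.1 ± z·1.87 with z = 1.960.
Half-width: 1.960 × 1.87 = 3.665.
3.1 − 3.665 = -0.565; 3.1 + 3.665 = 6.765.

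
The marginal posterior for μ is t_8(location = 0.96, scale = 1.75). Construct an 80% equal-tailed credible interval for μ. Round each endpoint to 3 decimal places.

[-1.484, 3.404]

The t_8 distribution is symmetric; the 80% interval is 0.96 ± t·1.75 with t_{0.9,8} = 1.397.
Half-width: 1.397 × 1.75 = 2.444.
0.96 − 2.444 = -1.484; 0.96 + 2.444 = 3.404.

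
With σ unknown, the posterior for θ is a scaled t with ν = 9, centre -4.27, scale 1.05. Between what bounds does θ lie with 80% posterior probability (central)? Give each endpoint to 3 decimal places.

[-5.722, -2.818]

The t_9 distribution is symmetric; the 80% interval is -4.27 ± t·1.05 with t_{0.9,9} = 1.383.
Half-width: 1.383 × 1.05 = 1.452.
-4.27 − 1.452 = -5.722; -4.27 + 1.452 = -2.818.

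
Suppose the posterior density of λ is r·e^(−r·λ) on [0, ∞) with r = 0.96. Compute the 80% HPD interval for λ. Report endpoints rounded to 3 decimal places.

[0.000, 1.676]

The exponential density is strictly decreasing on [0, ∞), so the HPD interval is anchored at 0: [0, q] with P(λ ≤ q) = 0.80.
q = −ln(1 − 0.80) / 0.96 = 1.6094 / 0.96 = 1.676.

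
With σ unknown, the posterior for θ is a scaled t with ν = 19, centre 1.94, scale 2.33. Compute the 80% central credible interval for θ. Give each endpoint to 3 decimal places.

[-1.154, 5.034]

The t_19 distribution is symmetric; the 80% interval is 1.94 ± t·2.33 with t_{0.9,19} = 1.328.
Half-width: 1.328 × 2.33 = 3.094.
1.94 − 3.094 = -1.154; 1.94 + 3.094 = 5.034.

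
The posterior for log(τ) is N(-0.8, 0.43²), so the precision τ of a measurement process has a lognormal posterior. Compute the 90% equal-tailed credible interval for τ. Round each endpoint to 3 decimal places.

[0.222, 0.911]

On the log scale the 90% interval is -0.8 ± 1.645 × 0.43 = [-1.5073, -0.0927].
Exponentiate: [e^-1.5073, e^-0.0927] = [0.222, 0.911].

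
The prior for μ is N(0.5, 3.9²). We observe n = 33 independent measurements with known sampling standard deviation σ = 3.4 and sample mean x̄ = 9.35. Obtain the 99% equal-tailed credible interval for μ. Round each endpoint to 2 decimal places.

[7.64, 10.66]

Posterior precision = 1/3.9² + 33/3.4² = 0.0657 + 2.8547 = 2.9204, so posterior SD = 0.5852.
Posterior mean = (0.5/3.9² + 33·9.35/3.4²) / 2.9204 = 9.1508.
Interval: 9.1508 ± 2.576 × 0.5852 → [7.64, 10.66].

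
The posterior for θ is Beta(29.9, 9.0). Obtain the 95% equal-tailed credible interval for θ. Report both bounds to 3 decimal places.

Posterior: Beta(29.9, 9.0).
Equal-tailed 95% interval: the 0.025 and 0.975 quantiles of Beta(29.9, 9.0).
Posterior mean ≈ 0.769, SD ≈ 0.067; a Normal approximation gives roughly [0.638, 0.899].
Exact: F⁻¹(0.025) = 0.626; F⁻¹(0.975) = 0.885.

[0.626, 0.885]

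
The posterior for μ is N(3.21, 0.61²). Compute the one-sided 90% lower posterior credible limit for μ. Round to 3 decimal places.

Need L with P(μ ≥ L) = 0.90: L = 3.21 − z_{0.1}·0.61.
z = 1.282; L = 3.21 − 1.282 × 0.61 = 2.428.

2.428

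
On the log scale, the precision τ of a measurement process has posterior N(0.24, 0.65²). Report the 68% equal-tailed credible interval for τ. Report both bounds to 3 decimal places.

On the log scale the 68% interval is 0.24 ± 0.994 × 0.65 = [-0.4064, 0.8864].
Exponentiate: [e^-0.4064, e^0.8864] = [0.666, 2.426].

[0.666, 2.426]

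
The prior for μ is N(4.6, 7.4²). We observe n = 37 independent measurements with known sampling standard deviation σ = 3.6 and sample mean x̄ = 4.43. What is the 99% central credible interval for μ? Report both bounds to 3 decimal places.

Posterior precision = 1/7.4² + 37/3.6² = 0.0183 + 2.8549 = 2.8732, so posterior SD = 0.5900.
Posterior mean = (4.6/7.4² + 37·4.43/3.6²) / 2.8732 = 4.4311.
Interval: 4.4311 ± 2.576 × 0.5900 → [2.911, 5.951].

[2.911, 5.951]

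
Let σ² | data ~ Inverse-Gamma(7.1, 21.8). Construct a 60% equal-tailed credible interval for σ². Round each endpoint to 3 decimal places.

Inverse-Gamma(7.1, 21.8) quantiles: F⁻¹(0.2) and F⁻¹(0.8).
Equivalently, 1/σ² ~ Gamma(7.1, rate = 21.8); invert its 0.8 and 0.2 quantiles.
Posterior mean ≈ 3.574, SD ≈ 1.582; a Normal approximation gives roughly [2.242, 4.906].
Exact: lower = 2.372; upper = 4.525.

[2.372, 4.525]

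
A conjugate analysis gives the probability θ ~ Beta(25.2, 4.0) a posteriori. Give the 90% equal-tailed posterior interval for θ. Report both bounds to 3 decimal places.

Posterior: Beta(25.2, 4.0).
Equal-tailed 90% interval: the 0.05 and 0.95 quantiles of Beta(25.2, 4.0).
Posterior mean ≈ 0.863, SD ≈ 0.063; a Normal approximation gives roughly [0.760, 0.966].
Exact: F⁻¹(0.05) = 0.747; F⁻¹(0.95) = 0.950.

[0.747, 0.950]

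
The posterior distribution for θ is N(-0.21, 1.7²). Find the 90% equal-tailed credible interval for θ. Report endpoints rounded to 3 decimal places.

[-3.006, 2.586]

The posterior is symmetric, so the 90% equal-tailed interval is θ = -0.21 ± z·1.7 with z = 1.645.
Half-width: 1.645 × 1.7 = 2.796.
-0.21 − 2.796 = -3.006; -0.21 + 2.796 = 2.586.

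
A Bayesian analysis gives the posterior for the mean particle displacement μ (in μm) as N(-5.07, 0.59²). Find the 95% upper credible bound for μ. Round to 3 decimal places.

Need U with P(μ ≤ U) = 0.95: U = -5.07 + z_{0.05}·0.59.
z = 1.645; U = -5.07 + 1.645 × 0.59 = -4.100.

-4.100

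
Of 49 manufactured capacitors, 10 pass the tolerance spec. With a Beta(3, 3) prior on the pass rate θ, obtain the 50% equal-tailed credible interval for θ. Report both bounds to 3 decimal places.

[0.196, 0.273]

Posterior: Beta(3+10, 3+39) = Beta(13, 42).
Equal-tailed 50% interval: the 0.25 and 0.75 quantiles of Beta(13, 42).
Posterior mean ≈ 0.236, SD ≈ 0.057; a Normal approximation gives roughly [0.198, 0.275].
Exact: F⁻¹(0.25) = 0.196; F⁻¹(0.75) = 0.273.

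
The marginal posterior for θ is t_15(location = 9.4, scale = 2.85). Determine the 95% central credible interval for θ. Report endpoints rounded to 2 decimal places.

[3.33, 15.47]

The t_15 distribution is symmetric; the 95% interval is 9.4 ± t·2.85 with t_{0.975,15} = 2.131.
Half-width: 2.131 × 2.85 = 6.07.
9.4 − 6.07 = 3.33; 9.4 + 6.07 = 15.47.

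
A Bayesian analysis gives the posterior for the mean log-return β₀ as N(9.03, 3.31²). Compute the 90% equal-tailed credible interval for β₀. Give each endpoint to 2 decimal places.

The posterior is symmetric, so the 90% equal-tailed interval is β₀ = 9.03 ± z·3.31 with z = 1.645.
Half-width: 1.645 × 3.31 = 5.44.
9.03 − 5.44 = 3.59; 9.03 + 5.44 = 14.47.

[3.59, 14.47]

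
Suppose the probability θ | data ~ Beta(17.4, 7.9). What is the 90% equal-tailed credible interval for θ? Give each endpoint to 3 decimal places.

[0.531, 0.828]

Posterior: Beta(17.4, 7.9).
Equal-tailed 90% interval: the 0.05 and 0.95 quantiles of Beta(17.4, 7.9).
Posterior mean ≈ 0.688, SD ≈ 0.090; a Normal approximation gives roughly [0.539, 0.836].
Exact: F⁻¹(0.05) = 0.531; F⁻¹(0.95) = 0.828.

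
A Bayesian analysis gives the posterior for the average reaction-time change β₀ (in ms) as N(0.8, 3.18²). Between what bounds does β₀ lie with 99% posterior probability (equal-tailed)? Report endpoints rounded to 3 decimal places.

[-7.391, 8.991]

The posterior is symmetric, so the 99% equal-tailed interval is β₀ = 0.8 ± z·3.18 with z = 2.576.
Half-width: 2.576 × 3.18 = 8.191.
0.8 − 8.191 = -7.391; 0.8 + 8.191 = 8.991.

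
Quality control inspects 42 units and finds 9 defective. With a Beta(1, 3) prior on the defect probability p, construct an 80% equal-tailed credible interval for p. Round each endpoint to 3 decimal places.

Posterior: Beta(1+9, 3+33) = Beta(10, 36).
Equal-tailed 80% interval: the 0.1 and 0.9 quantiles of Beta(10, 36).
Posterior mean ≈ 0.217, SD ≈ 0.060; a Normal approximation gives roughly [0.140, 0.294].
Exact: F⁻¹(0.1) = 0.143; F⁻¹(0.9) = 0.297.

[0.143, 0.297]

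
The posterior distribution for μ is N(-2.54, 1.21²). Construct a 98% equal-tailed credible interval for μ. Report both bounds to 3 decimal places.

The posterior is symmetric, so the 98% equal-tailed interval is μ = -2.54 ± z·1.21 with z = 2.326.
Half-width: 2.326 × 1.21 = 2.815.
-2.54 − 2.815 = -5.355; -2.54 + 2.815 = 0.275.

[-5.355, 0.275]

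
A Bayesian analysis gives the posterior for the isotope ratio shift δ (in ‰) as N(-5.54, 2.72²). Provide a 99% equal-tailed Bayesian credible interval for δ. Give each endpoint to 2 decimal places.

[-12.55, 1.47]

The posterior is symmetric, so the 99% equal-tailed interval is δ = -5.54 ± z·2.72 with z = 2.576.
Half-width: 2.576 × 2.72 = 7.01.
-5.54 − 7.01 = -12.55; -5.54 + 7.01 = 1.47.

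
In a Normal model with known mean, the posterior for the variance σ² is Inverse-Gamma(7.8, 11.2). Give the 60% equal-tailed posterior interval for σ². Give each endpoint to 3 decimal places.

[1.120, 2.071]

Inverse-Gamma(7.8, 11.2) quantiles: F⁻¹(0.2) and F⁻¹(0.8).
Equivalently, 1/σ² ~ Gamma(7.8, rate = 11.2); invert its 0.8 and 0.2 quantiles.
Posterior mean ≈ 1.647, SD ≈ 0.684; a Normal approximation gives roughly [1.071, 2.223].
Exact: lower = 1.120; upper = 2.071.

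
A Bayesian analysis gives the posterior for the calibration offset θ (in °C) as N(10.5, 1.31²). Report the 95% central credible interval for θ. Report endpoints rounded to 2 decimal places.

[7.93, 13.07]

The posterior is symmetric, so the 95% equal-tailed interval is θ = 10.5 ± z·1.31 with z = 1.960.
Half-width: 1.960 × 1.31 = 2.57.
10.5 − 2.57 = 7.93; 10.5 + 2.57 = 13.07.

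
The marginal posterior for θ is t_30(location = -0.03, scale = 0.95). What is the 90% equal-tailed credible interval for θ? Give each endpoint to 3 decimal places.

The t_30 distribution is symmetric; the 90% interval is -0.03 ± t·0.95 with t_{0.95,30} = 1.697.
Half-width: 1.697 × 0.95 = 1.612.
-0.03 − 1.612 = -1.642; -0.03 + 1.612 = 1.582.

[-1.642, 1.582]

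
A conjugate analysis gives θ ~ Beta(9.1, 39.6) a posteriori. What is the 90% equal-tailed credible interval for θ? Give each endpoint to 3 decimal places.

[0.104, 0.285]

Posterior: Beta(9.1, 39.6).
Equal-tailed 90% interval: the 0.05 and 0.95 quantiles of Beta(9.1, 39.6).
Posterior mean ≈ 0.187, SD ≈ 0.055; a Normal approximation gives roughly [0.096, 0.278].
Exact: F⁻¹(0.05) = 0.104; F⁻¹(0.95) = 0.285.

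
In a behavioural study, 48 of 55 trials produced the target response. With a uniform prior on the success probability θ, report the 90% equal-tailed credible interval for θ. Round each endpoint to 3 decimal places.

[0.778, 0.927]

Posterior: Beta(1+48, 1+7) = Beta(49, 8).
Equal-tailed 90% interval: the 0.05 and 0.95 quantiles of Beta(49, 8).
Posterior mean ≈ 0.860, SD ≈ 0.046; a Normal approximation gives roughly [0.785, 0.935].
Exact: F⁻¹(0.05) = 0.778; F⁻¹(0.95) = 0.927.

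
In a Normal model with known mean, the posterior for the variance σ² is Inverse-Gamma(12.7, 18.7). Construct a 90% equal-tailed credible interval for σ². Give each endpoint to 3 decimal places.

Inverse-Gamma(12.7, 18.7) quantiles: F⁻¹(0.05) and F⁻¹(0.95).
Equivalently, 1/σ² ~ Gamma(12.7, rate = 18.7); invert its 0.95 and 0.05 quantiles.
Posterior mean ≈ 1.598, SD ≈ 0.489; a Normal approximation gives roughly [0.795, 2.402].
Exact: lower = 0.980; upper = 2.507.

[0.980, 2.507]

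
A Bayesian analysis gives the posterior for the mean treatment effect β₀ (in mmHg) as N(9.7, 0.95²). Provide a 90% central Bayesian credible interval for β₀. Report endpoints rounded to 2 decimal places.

[8.14, 11.26]

The posterior is symmetric, so the 90% equal-tailed interval is β₀ = 9.7 ± z·0.95 with z = 1.645.
Half-width: 1.645 × 0.95 = 1.56.
9.7 − 1.56 = 8.14; 9.7 + 1.56 = 11.26.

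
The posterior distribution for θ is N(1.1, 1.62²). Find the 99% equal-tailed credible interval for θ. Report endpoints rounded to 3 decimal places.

The posterior is symmetric, so the 99% equal-tailed interval is θ = 1.1 ± z·1.62 with z = 2.576.
Half-width: 2.576 × 1.62 = 4.173.
1.1 − 4.173 = -3.073; 1.1 + 4.173 = 5.273.

[-3.073, 5.273]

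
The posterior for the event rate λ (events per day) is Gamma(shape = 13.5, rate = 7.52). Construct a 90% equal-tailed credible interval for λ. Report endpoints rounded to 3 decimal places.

[1.074, 2.667]

Posterior: Gamma(shape 13.5, rate 7.52).
Equal-tailed 90% interval: Gamma(13.5, 7.52) quantiles at 0.05 and 0.95.
Posterior mean ≈ 1.795, SD ≈ 0.489; a Normal approximation gives roughly [0.992, 2.599].
Exact: lower = 1.074; upper = 2.667.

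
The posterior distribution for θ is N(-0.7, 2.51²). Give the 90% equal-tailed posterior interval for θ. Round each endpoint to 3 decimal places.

The posterior is symmetric, so the 90% equal-tailed interval is θ = -0.7 ± z·2.51 with z = 1.645.
Half-width: 1.645 × 2.51 = 4.129.
-0.7 − 4.129 = -4.829; -0.7 + 4.129 = 3.429.

[-4.829, 3.429]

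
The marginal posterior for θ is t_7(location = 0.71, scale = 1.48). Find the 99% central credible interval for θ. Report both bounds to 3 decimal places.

The t_7 distribution is symmetric; the 99% interval is 0.71 ± t·1.48 with t_{0.995,7} = 3.499.
Half-width: 3.499 × 1.48 = 5.179.
0.71 − 5.179 = -4.469; 0.71 + 5.179 = 5.889.

[-4.469, 5.889]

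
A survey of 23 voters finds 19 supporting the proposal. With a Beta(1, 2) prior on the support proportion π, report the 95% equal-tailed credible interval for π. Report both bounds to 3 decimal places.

Posterior: Beta(1+19, 2+4) = Beta(20, 6).
Equal-tailed 95% interval: the 0.025 and 0.975 quantiles of Beta(20, 6).
Posterior mean ≈ 0.769, SD ≈ 0.081; a Normal approximation gives roughly [0.610, 0.928].
Exact: F⁻¹(0.025) = 0.593; F⁻¹(0.975) = 0.906.

[0.593, 0.906]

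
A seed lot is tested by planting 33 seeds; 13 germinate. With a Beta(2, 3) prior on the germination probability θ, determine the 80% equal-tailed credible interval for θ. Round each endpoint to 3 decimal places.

[0.295, 0.497]

Posterior: Beta(2+13, 3+20) = Beta(15, 23).
Equal-tailed 80% interval: the 0.1 and 0.9 quantiles of Beta(15, 23).
Posterior mean ≈ 0.395, SD ≈ 0.078; a Normal approximation gives roughly [0.294, 0.495].
Exact: F⁻¹(0.1) = 0.295; F⁻¹(0.9) = 0.497.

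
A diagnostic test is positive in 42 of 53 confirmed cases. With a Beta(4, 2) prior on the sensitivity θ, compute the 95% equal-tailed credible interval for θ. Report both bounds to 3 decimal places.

Posterior: Beta(4+42, 2+11) = Beta(46, 13).
Equal-tailed 95% interval: the 0.025 and 0.975 quantiles of Beta(46, 13).
Posterior mean ≈ 0.780, SD ≈ 0.054; a Normal approximation gives roughly [0.675, 0.885].
Exact: F⁻¹(0.025) = 0.666; F⁻¹(0.975) = 0.875.

[0.666, 0.875]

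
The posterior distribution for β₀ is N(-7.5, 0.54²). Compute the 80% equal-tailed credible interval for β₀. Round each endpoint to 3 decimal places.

[-8.192, -6.808]

The posterior is symmetric, so the 80% equal-tailed interval is β₀ = -7.5 ± z·0.54 with z = 1.282.
Half-width: 1.282 × 0.54 = 0.692.
-7.5 − 0.692 = -8.192; -7.5 + 0.692 = -6.808.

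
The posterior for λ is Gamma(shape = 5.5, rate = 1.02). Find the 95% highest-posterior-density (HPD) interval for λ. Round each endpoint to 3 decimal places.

The posterior is unimodal and skewed, so the HPD interval has equal density at both endpoints and is the shortest 95% interval.
Solving f(1.448) = f(9.953) with F(9.953) − F(1.448) = 0.95 gives [1.448, 9.953].
For comparison, the equal-tailed interval is [1.870, 10.745]; the HPD is narrower and shifted toward the mode.

[1.448, 9.953]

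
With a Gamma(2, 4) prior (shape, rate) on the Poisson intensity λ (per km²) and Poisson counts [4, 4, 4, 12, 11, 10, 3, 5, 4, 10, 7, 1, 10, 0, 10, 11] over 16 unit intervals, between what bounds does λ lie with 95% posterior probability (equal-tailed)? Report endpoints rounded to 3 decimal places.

Posterior: Gamma(2+106, 4+16) = Gamma(108, 20) (shape, rate).
Equal-tailed 95% interval: Gamma(108, 20) quantiles at 0.025 and 0.975.
Posterior mean ≈ 5.400, SD ≈ 0.520; a Normal approximation gives roughly [4.382, 6.418].
Exact: lower = 4.430; upper = 6.465.

[4.430, 6.465]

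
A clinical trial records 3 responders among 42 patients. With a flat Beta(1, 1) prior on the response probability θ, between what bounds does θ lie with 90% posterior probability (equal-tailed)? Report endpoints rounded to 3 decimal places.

[0.032, 0.171]

Posterior: Beta(1+3, 1+39) = Beta(4, 40).
Equal-tailed 90% interval: the 0.05 and 0.95 quantiles of Beta(4, 40).
Posterior mean ≈ 0.091, SD ≈ 0.043; a Normal approximation gives roughly [0.020, 0.161].
Exact: F⁻¹(0.05) = 0.032; F⁻¹(0.95) = 0.171.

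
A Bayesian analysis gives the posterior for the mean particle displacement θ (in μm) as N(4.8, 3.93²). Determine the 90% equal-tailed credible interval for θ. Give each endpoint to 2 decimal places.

The posterior is symmetric, so the 90% equal-tailed interval is θ = 4.8 ± z·3.93 with z = 1.645.
Half-width: 1.645 × 3.93 = 6.46.
4.8 − 6.46 = -1.66; 4.8 + 6.46 = 11.26.

[-1.66, 11.26]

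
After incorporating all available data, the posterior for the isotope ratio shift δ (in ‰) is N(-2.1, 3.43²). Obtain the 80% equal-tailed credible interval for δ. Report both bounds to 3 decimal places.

The posterior is symmetric, so the 80% equal-tailed interval is δ = -2.1 ± z·3.43 with z = 1.282.
Half-width: 1.282 × 3.43 = 4.396.
-2.1 − 4.396 = -6.496; -2.1 + 4.396 = 2.296.

[-6.496, 2.296]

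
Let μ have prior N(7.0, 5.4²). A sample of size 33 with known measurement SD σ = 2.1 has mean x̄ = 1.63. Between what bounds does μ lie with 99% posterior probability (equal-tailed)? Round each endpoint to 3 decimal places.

[0.715, 2.594]

Posterior precision = 1/5.4² + 33/2.1² = 0.0343 + 7.4830 = 7.5173, so posterior SD = 0.3647.
Posterior mean = (7.0/5.4² + 33·1.63/2.1²) / 7.5173 = 1.6545.
Interval: 1.6545 ± 2.576 × 0.3647 → [0.715, 2.594].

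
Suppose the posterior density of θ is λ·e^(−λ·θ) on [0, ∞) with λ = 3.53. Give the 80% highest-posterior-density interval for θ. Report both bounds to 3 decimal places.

[0.000, 0.456]

The exponential density is strictly decreasing on [0, ∞), so the HPD interval is anchored at 0: [0, q] with P(θ ≤ q) = 0.80.
q = −ln(1 − 0.80) / 3.53 = 1.6094 / 3.53 = 0.456.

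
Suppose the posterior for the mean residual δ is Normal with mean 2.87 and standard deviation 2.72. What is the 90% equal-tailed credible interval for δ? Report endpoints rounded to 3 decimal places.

[-1.604, 7.344]

The posterior is symmetric, so the 90% equal-tailed interval is δ = 2.87 ± z·2.72 with z = 1.645.
Half-width: 1.645 × 2.72 = 4.474.
2.87 − 4.474 = -1.604; 2.87 + 4.474 = 7.344.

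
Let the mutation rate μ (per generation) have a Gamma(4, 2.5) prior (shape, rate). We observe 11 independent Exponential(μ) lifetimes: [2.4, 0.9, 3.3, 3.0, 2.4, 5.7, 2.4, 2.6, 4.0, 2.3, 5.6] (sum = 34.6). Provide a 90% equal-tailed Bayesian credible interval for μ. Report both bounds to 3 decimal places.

[0.249, 0.590]

Posterior: Gamma(4+11, 2.5+34.6) = Gamma(15, 37.1) (shape, rate).
Equal-tailed 90% interval: Gamma(15, 37.1) quantiles at 0.05 and 0.95.
Posterior mean ≈ 0.404, SD ≈ 0.104; a Normal approximation gives roughly [0.233, 0.576].
Exact: lower = 0.249; upper = 0.590.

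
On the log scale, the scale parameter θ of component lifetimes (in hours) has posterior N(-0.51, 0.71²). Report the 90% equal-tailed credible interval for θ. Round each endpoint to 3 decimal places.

On the log scale the 90% interval is -0.51 ± 1.645 × 0.71 = [-1.6778, 0.6578].
Exponentiate: [e^-1.6778, e^0.6578] = [0.187, 1.931].

[0.187, 1.931]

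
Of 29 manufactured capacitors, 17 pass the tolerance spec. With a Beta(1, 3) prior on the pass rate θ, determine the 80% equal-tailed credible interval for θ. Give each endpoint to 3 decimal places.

Posterior: Beta(1+17, 3+12) = Beta(18, 15).
Equal-tailed 80% interval: the 0.1 and 0.9 quantiles of Beta(18, 15).
Posterior mean ≈ 0.545, SD ≈ 0.085; a Normal approximation gives roughly [0.436, 0.655].
Exact: F⁻¹(0.1) = 0.434; F⁻¹(0.9) = 0.655.

[0.434, 0.655]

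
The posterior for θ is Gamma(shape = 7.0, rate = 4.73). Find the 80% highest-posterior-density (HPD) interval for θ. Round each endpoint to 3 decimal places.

[0.709, 2.065]

The posterior is unimodal and skewed, so the HPD interval has equal density at both endpoints and is the shortest 80% interval.
Solving f(0.709) = f(2.065) with F(2.065) − F(0.709) = 0.80 gives [0.709, 2.065].
For comparison, the equal-tailed interval is [0.823, 2.227]; the HPD is narrower and shifted toward the mode.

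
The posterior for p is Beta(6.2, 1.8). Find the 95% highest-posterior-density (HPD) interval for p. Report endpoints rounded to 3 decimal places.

[0.507, 0.994]

The posterior is unimodal and skewed, so the HPD interval has equal density at both endpoints and is the shortest 95% interval.
Solving f(0.507) = f(0.994) with F(0.994) − F(0.507) = 0.95 gives [0.507, 0.994].
For comparison, the equal-tailed interval is [0.451, 0.973]; the HPD is narrower and shifted toward the mode.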